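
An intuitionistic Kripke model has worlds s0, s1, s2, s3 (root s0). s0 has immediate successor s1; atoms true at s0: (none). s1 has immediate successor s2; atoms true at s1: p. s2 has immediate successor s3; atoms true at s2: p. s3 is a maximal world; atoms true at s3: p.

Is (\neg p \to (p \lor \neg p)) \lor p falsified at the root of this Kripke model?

s0 \Vdash (\neg p \to (p \lor \neg p)) \lor p via the disjunct \neg p \to (p \lor \neg p).
So the root s0 forces (\neg p \to (p \lor \neg p)) \lor p; the model is not a countermodel.

No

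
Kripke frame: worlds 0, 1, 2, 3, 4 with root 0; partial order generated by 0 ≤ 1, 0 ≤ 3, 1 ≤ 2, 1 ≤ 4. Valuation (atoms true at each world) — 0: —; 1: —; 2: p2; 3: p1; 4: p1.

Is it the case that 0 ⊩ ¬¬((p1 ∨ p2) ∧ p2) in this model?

No

0 ⊮ ¬¬((p1 ∨ p2) ∧ p2) since 3 is accessible from 0 and 3 ⊩ ¬((p1 ∨ p2) ∧ p2).
3 ⊩ ¬((p1 ∨ p2) ∧ p2): no world accessible from 3 forces (p1 ∨ p2) ∧ p2.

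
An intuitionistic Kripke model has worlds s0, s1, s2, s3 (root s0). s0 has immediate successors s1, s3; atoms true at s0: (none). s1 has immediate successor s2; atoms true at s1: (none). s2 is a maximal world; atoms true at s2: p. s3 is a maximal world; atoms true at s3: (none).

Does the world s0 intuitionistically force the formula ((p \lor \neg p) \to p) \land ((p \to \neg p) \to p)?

s0 \nVdash ((p \lor \neg p) \to p) \land ((p \to \neg p) \to p) since s0 fails (p \lor \neg p) \to p.

No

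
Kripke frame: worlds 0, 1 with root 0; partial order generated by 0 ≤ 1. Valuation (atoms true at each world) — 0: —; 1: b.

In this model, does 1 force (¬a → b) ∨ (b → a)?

1 ⊩ (¬a → b) ∨ (b → a) via the disjunct ¬a → b.

Yes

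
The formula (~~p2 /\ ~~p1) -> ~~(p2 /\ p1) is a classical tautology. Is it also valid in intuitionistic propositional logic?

This is the distribution of double negation over conjunction, which is intuitionistically derivable.
Assume ~~p2, ~~p1, and ~(p2 /\ p1). From p2 we'd get ~p1 (since p2 /\ p1 is refuted), contradicting ~~p1; so ~p2, contradicting ~~p2.

Yes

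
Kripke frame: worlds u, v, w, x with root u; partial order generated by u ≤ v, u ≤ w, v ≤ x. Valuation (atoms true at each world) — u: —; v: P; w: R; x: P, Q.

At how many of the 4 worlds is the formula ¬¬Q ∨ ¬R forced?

u: does not force it — u ⊮ ¬¬Q ∨ ¬R: neither disjunct is forced at u.
v: forces it.
w: does not force it.
x: forces it.
Worlds forcing the formula: {v, x}.

2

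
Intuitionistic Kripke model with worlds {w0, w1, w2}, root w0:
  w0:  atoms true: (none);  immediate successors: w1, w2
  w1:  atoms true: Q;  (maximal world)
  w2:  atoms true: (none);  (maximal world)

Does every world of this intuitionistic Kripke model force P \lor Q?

No

Not every world: w0 \nVdash P \lor Q.
w0 \nVdash P \lor Q: neither disjunct is forced at w0.
w0 lacks atom P, so w0 \nVdash P.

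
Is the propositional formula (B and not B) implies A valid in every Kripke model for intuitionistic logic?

Yes

This is an instance of ex falso quodlibet, which is intuitionistically derivable.
No world can force both B and not B, so the antecedent B and not B is never forced and the implication holds vacuously at every world.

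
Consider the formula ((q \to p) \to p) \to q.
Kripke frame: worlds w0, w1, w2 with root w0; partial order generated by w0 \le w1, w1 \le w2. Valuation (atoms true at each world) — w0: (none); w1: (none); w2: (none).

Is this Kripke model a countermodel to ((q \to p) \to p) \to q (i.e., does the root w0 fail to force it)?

w0 \Vdash ((q \to p) \to p) \to q vacuously: no world accessible from w0 forces the antecedent (q \to p) \to p.
So the root w0 forces ((q \to p) \to p) \to q; the model is not a countermodel.

No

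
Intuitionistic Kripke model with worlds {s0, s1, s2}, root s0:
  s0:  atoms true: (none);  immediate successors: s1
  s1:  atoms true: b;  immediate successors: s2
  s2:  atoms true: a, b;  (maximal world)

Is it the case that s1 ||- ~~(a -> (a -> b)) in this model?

Yes

s1 ||- ~~(a -> (a -> b)): no world accessible from s1 forces ~(a -> (a -> b)).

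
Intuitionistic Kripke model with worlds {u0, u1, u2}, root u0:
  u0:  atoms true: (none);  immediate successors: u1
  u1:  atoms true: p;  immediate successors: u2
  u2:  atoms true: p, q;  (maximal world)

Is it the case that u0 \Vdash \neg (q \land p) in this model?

No

u0 \nVdash \neg (q \land p) since u2 is accessible from u0 and u2 \Vdash q \land p.
u2 \Vdash q \land p since u2 forces both conjuncts.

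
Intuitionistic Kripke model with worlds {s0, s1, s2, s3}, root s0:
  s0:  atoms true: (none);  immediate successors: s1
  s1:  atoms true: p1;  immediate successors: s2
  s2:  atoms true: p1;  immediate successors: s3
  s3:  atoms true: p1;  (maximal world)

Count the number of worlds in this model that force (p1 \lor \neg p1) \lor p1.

s0: does not force it — s0 \nVdash (p1 \lor \neg p1) \lor p1: neither disjunct is forced at s0.
s1: forces it.
s2: forces it.
s3: forces it.
Worlds forcing the formula: {s1, s2, s3}.

3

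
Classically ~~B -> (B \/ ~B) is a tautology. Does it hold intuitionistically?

No

This is a variant of double-negation elimination (deriving excluded middle from double negation), which is not intuitionistically valid.
A Kripke countermodel: worlds u, v; order generated by u <= v; atoms true at each world — u:{}; v:{B}.
u ||-/- ~~B -> (B \/ ~B): already at u itself, u ||- ~~B but u ||-/- B \/ ~B.
u ||-/- B \/ ~B: neither disjunct is forced at u.
u lacks atom B, so u ||-/- B.
So the root u does not force the formula.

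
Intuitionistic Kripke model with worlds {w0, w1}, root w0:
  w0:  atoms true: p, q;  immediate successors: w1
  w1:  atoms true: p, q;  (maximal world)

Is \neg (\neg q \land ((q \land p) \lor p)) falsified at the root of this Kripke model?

w0 \Vdash \neg (\neg q \land ((q \land p) \lor p)): no world accessible from w0 forces \neg q \land ((q \land p) \lor p).
So the root w0 forces \neg (\neg q \land ((q \land p) \lor p)); the model is not a countermodel.

No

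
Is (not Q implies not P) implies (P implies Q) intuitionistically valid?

This is the converse of contraposition, which is not intuitionistically valid.
A Kripke countermodel: worlds u0, u1; order generated by u0 <= u1; atoms true at each world — u0:{P}; u1:{P,Q}.
u0 does not force (not Q implies not P) implies (P implies Q): already at u0 itself, u0 forces not Q implies not P but u0 does not force P implies Q.
u0 does not force P implies Q: already at u0 itself, u0 forces P but u0 does not force Q.
u0 lacks atom Q, so u0 does not force Q.
So the root u0 does not force the formula.

No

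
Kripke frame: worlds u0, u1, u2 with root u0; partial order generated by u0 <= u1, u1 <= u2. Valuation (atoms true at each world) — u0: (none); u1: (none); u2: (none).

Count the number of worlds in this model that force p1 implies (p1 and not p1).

u0: forces it.
u1: forces it.
u2: forces it.
Worlds forcing the formula: {u0, u1, u2}.

3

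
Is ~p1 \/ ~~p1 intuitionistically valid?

No

This is the weak law of excluded middle, which is not intuitionistically valid.
A Kripke countermodel: worlds a, b, c; order generated by a <= b, a <= c; atoms true at each world — a:{}; b:{p1}; c:{}.
a ||-/- ~p1 \/ ~~p1: neither disjunct is forced at a.
a ||-/- ~p1 since b is accessible from a and b ||- p1.
So the root a does not force the formula.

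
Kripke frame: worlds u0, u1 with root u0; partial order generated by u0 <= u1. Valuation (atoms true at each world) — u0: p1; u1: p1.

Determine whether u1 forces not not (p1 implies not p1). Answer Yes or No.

u1 does not force not not (p1 implies not p1) since u1 is accessible from u1 and u1 forces not (p1 implies not p1).
u1 forces not (p1 implies not p1): no world accessible from u1 forces p1 implies not p1.

No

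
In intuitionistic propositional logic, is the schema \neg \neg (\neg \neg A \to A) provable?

Yes

This is the double negation of double-negation elimination, which is intuitionistically derivable.
By Glivenko's theorem the double negation of any classical propositional tautology is intuitionistically provable; \neg \neg A \to A is classically a tautology.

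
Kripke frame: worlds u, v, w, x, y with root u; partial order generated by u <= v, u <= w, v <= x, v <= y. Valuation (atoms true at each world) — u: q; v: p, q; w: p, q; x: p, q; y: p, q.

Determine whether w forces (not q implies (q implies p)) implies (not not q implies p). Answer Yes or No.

w forces (not q implies (q implies p)) implies (not not q implies p): every world accessible from w that forces not q implies (q implies p) (namely w) also forces not not q implies p.

Yes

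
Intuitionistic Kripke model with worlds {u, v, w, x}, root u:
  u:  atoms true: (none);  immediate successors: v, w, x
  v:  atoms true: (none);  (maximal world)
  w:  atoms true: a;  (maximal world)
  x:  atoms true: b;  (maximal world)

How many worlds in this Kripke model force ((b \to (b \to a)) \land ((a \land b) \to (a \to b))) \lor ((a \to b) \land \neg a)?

3

u: does not force it — u \nVdash ((b \to (b \to a)) \land ((a \land b) \to (a \to b))) \lor ((a \to b) \land \neg a): neither disjunct is forced at u.
v: forces it.
w: forces it.
x: forces it.
Worlds forcing the formula: {v, w, x}.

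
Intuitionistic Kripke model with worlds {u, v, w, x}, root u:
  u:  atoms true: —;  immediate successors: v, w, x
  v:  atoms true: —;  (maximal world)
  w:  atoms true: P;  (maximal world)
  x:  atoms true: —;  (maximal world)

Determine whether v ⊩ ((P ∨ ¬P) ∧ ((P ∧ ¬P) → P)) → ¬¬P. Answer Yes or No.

v ⊮ ((P ∨ ¬P) ∧ ((P ∧ ¬P) → P)) → ¬¬P: already at v itself, v ⊩ (P ∨ ¬P) ∧ ((P ∧ ¬P) → P) but v ⊮ ¬¬P.
v ⊮ ¬¬P since v is accessible from v and v ⊩ ¬P.
v ⊩ ¬P: no world accessible from v forces P.

No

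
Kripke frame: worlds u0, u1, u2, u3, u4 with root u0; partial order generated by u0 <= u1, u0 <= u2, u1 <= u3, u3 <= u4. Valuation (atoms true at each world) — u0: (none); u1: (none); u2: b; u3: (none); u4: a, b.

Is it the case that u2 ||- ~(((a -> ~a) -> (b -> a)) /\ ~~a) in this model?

u2 ||- ~(((a -> ~a) -> (b -> a)) /\ ~~a): no world accessible from u2 forces ((a -> ~a) -> (b -> a)) /\ ~~a.

Yes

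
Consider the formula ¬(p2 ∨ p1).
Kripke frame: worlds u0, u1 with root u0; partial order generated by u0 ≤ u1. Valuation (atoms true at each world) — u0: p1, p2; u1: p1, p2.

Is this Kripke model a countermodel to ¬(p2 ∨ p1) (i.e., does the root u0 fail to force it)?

u0 ⊮ ¬(p2 ∨ p1) since u0 is accessible from u0 and u0 ⊩ p2 ∨ p1.
u0 ⊩ p2 ∨ p1 via the disjunct p2.
So the root u0 does not force ¬(p2 ∨ p1); the model is a countermodel.

Yes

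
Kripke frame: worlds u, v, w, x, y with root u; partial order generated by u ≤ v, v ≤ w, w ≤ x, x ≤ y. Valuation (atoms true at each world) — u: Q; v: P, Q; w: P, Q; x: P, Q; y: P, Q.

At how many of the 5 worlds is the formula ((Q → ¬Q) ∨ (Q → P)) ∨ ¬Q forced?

4

u: does not force it — u ⊮ ((Q → ¬Q) ∨ (Q → P)) ∨ ¬Q: neither disjunct is forced at u.
v: forces it.
w: forces it.
x: forces it.
y: forces it.
Worlds forcing the formula: {v, w, x, y}.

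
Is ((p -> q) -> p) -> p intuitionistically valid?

This is Peirce's law, which is not intuitionistically valid.
A Kripke countermodel: worlds u0, u1; order generated by u0 <= u1; atoms true at each world — u0:{}; u1:{p}.
u0 ||-/- ((p -> q) -> p) -> p: already at u0 itself, u0 ||- (p -> q) -> p but u0 ||-/- p.
u0 lacks atom p, so u0 ||-/- p.
So the root u0 does not force the formula.

No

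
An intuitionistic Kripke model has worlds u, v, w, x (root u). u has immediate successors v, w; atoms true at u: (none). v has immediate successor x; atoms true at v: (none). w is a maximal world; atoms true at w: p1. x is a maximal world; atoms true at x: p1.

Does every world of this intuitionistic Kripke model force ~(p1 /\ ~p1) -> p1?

No

Not every world: u ||-/- ~(p1 /\ ~p1) -> p1.
u ||-/- ~(p1 /\ ~p1) -> p1: already at u itself, u ||- ~(p1 /\ ~p1) but u ||-/- p1.
u lacks atom p1, so u ||-/- p1.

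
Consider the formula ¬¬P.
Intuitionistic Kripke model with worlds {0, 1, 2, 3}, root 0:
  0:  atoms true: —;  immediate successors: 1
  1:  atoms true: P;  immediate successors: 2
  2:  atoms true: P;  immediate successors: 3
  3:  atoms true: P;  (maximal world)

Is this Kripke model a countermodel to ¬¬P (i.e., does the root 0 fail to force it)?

No

0 ⊩ ¬¬P: no world accessible from 0 forces ¬P.
So the root 0 forces ¬¬P; the model is not a countermodel.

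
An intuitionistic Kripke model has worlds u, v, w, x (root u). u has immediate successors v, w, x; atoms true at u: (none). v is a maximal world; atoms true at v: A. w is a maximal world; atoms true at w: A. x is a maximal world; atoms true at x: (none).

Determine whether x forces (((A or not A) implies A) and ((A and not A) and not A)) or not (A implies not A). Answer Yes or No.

No

x does not force (((A or not A) implies A) and ((A and not A) and not A)) or not (A implies not A): neither disjunct is forced at x.
x does not force ((A or not A) implies A) and ((A and not A) and not A) since x fails (A or not A) implies A.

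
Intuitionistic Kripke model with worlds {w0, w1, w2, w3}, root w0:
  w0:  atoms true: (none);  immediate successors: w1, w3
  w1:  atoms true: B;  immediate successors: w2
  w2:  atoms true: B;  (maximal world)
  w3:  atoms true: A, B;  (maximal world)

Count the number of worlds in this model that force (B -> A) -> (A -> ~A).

w0: does not force it — w0 ||-/- (B -> A) -> (A -> ~A): at the accessible world w3, w3 ||- B -> A but w3 ||-/- A -> ~A.
w1: forces it.
w2: forces it.
w3: does not force it.
Worlds forcing the formula: {w1, w2}.

2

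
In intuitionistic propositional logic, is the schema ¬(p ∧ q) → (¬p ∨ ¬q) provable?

This is the constructively invalid direction of De Morgan's law for conjunction, which is not intuitionistically valid.
A Kripke countermodel: worlds w0, w1, w2; order generated by w0 ≤ w1, w0 ≤ w2; atoms true at each world — w0:{}; w1:{p}; w2:{q}.
w0 ⊮ ¬(p ∧ q) → (¬p ∨ ¬q): already at w0 itself, w0 ⊩ ¬(p ∧ q) but w0 ⊮ ¬p ∨ ¬q.
w0 ⊮ ¬p ∨ ¬q: neither disjunct is forced at w0.
w0 ⊮ ¬p since w1 is accessible from w0 and w1 ⊩ p.
So the root w0 does not force the formula.

No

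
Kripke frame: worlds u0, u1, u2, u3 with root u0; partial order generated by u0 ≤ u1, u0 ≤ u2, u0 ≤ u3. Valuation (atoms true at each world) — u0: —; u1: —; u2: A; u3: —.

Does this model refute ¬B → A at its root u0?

Yes

u0 ⊮ ¬B → A: already at u0 itself, u0 ⊩ ¬B but u0 ⊮ A.
u0 lacks atom A, so u0 ⊮ A.
So the root u0 does not force ¬B → A; the model is a countermodel.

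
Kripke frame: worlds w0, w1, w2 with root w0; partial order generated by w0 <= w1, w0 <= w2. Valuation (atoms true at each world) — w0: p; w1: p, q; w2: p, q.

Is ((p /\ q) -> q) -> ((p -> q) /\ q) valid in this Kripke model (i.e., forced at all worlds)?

No

Not every world: w0 ||-/- ((p /\ q) -> q) -> ((p -> q) /\ q).
w0 ||-/- ((p /\ q) -> q) -> ((p -> q) /\ q): already at w0 itself, w0 ||- (p /\ q) -> q but w0 ||-/- (p -> q) /\ q.
w0 ||-/- (p -> q) /\ q since w0 fails p -> q.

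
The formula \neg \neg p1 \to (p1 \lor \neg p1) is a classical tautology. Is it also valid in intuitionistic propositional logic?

No

This is a variant of double-negation elimination (deriving excluded middle from double negation), which is not intuitionistically valid.
A Kripke countermodel: worlds u, v; order generated by u \le v; atoms true at each world — u:{}; v:{p1}.
u \nVdash \neg \neg p1 \to (p1 \lor \neg p1): already at u itself, u \Vdash \neg \neg p1 but u \nVdash p1 \lor \neg p1.
u \nVdash p1 \lor \neg p1: neither disjunct is forced at u.
u lacks atom p1, so u \nVdash p1.
So the root u does not force the formula.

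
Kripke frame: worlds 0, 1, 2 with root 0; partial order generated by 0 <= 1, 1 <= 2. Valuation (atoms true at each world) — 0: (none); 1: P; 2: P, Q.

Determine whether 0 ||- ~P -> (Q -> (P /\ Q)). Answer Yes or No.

0 ||- ~P -> (Q -> (P /\ Q)) vacuously: no world accessible from 0 forces the antecedent ~P.

Yes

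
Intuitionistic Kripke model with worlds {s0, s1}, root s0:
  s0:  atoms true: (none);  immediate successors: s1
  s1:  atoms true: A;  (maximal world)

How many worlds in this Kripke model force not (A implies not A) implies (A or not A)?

s0: does not force it — s0 does not force not (A implies not A) implies (A or not A): already at s0 itself, s0 forces not (A implies not A) but s0 does not force A or not A.
s1: forces it.
Worlds forcing the formula: {s1}.

1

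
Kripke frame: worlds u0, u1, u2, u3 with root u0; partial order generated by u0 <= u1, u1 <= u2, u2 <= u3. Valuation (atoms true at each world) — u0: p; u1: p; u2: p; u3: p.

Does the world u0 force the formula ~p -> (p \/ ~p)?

u0 ||- ~p -> (p \/ ~p) vacuously: no world accessible from u0 forces the antecedent ~p.

Yes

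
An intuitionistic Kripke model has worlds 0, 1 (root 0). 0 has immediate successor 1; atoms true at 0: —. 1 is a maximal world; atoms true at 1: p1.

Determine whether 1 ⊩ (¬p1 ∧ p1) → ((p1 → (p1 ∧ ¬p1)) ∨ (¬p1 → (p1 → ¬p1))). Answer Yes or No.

1 ⊩ (¬p1 ∧ p1) → ((p1 → (p1 ∧ ¬p1)) ∨ (¬p1 → (p1 → ¬p1))) vacuously: no world accessible from 1 forces the antecedent ¬p1 ∧ p1.

Yes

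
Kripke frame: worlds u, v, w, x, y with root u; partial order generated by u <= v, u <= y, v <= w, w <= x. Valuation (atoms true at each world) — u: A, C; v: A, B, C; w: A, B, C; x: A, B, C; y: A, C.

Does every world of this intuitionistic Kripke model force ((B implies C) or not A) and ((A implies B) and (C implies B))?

No

Not every world: u does not force ((B implies C) or not A) and ((A implies B) and (C implies B)).
u does not force ((B implies C) or not A) and ((A implies B) and (C implies B)) since u fails (A implies B) and (C implies B).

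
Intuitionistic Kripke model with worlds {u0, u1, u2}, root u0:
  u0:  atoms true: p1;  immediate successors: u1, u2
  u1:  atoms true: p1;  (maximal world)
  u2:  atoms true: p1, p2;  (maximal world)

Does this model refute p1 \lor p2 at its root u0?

u0 \Vdash p1 \lor p2 via the disjunct p1.
So the root u0 forces p1 \lor p2; the model is not a countermodel.

No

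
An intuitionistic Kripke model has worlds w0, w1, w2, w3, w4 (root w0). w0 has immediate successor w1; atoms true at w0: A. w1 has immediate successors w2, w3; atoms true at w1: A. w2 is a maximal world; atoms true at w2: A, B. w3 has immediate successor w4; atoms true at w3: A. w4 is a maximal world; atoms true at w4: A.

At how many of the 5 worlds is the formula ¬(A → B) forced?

2

w0: does not force it — w0 ⊮ ¬(A → B) since w2 is accessible from w0 and w2 ⊩ A → B.
w1: does not force it — w1 ⊮ ¬(A → B) since w2 is accessible from w1 and w2 ⊩ A → B.
w2: does not force it — w2 ⊮ ¬(A → B) since w2 is accessible from w2 and w2 ⊩ A → B.
w3: forces it.
w4: forces it.
Worlds forcing the formula: {w3, w4}.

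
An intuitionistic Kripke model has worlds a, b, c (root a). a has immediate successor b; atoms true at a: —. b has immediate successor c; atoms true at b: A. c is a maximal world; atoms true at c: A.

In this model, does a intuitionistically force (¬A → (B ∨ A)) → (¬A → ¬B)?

Yes

a ⊩ (¬A → (B ∨ A)) → (¬A → ¬B): every world accessible from a that forces ¬A → (B ∨ A) (namely a, b, c) also forces ¬A → ¬B.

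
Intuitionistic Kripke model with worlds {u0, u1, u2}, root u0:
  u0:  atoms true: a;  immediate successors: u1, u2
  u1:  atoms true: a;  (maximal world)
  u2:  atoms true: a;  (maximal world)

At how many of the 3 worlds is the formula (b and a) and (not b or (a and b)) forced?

u0: does not force it — u0 does not force (b and a) and (not b or (a and b)) since u0 fails b and a.
u1: does not force it — u1 does not force (b and a) and (not b or (a and b)) since u1 fails b and a.
u2: does not force it — u2 does not force (b and a) and (not b or (a and b)) since u2 fails b and a.
Worlds forcing the formula: { }.

0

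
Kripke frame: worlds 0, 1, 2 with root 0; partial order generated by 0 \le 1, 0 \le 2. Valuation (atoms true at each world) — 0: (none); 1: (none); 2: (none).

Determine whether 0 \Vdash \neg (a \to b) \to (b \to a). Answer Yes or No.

0 \Vdash \neg (a \to b) \to (b \to a) vacuously: no world accessible from 0 forces the antecedent \neg (a \to b).

Yes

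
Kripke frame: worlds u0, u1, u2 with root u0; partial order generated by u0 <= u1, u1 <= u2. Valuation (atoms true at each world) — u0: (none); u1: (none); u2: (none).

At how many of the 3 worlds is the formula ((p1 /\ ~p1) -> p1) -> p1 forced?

0

u0: does not force it — u0 ||-/- ((p1 /\ ~p1) -> p1) -> p1: already at u0 itself, u0 ||- (p1 /\ ~p1) -> p1 but u0 ||-/- p1.
u1: does not force it — u1 ||-/- ((p1 /\ ~p1) -> p1) -> p1: already at u1 itself, u1 ||- (p1 /\ ~p1) -> p1 but u1 ||-/- p1.
u2: does not force it — u2 ||-/- ((p1 /\ ~p1) -> p1) -> p1: already at u2 itself, u2 ||- (p1 /\ ~p1) -> p1 but u2 ||-/- p1.
Worlds forcing the formula: { }.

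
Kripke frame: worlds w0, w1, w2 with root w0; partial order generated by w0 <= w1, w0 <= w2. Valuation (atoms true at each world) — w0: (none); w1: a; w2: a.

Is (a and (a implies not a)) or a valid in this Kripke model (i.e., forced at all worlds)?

No

Not every world: w0 does not force (a and (a implies not a)) or a.
w0 does not force (a and (a implies not a)) or a: neither disjunct is forced at w0.
w0 does not force a and (a implies not a) since w0 fails a.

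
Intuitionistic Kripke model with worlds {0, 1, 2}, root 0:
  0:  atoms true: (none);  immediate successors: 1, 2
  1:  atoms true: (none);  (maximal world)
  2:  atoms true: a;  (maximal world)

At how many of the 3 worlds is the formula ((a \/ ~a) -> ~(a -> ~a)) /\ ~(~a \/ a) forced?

0

0: does not force it — 0 ||-/- ((a \/ ~a) -> ~(a -> ~a)) /\ ~(~a \/ a) since 0 fails (a \/ ~a) -> ~(a -> ~a).
1: does not force it — 1 ||-/- ((a \/ ~a) -> ~(a -> ~a)) /\ ~(~a \/ a) since 1 fails (a \/ ~a) -> ~(a -> ~a).
2: does not force it.
Worlds forcing the formula: { }.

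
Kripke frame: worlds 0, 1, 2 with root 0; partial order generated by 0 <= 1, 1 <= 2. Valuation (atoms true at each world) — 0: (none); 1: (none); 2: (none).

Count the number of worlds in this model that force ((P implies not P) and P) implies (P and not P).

3

0: forces it.
1: forces it.
2: forces it.
Worlds forcing the formula: {0, 1, 2}.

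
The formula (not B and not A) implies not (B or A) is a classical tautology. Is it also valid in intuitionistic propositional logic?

Yes

This is a constructively valid De Morgan direction (conjunction of negations to negated disjunction), which is intuitionistically derivable.
If both not B and not A hold at a world, no accessible world forces B or forces A, so none forces B or A.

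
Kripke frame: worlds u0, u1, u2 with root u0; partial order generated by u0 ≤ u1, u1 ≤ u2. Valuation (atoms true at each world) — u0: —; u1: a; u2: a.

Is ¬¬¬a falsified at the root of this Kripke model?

Yes

u0 ⊮ ¬¬¬a since u0 is accessible from u0 and u0 ⊩ ¬¬a.
u0 ⊩ ¬¬a: no world accessible from u0 forces ¬a.
So the root u0 does not force ¬¬¬a; the model is a countermodel.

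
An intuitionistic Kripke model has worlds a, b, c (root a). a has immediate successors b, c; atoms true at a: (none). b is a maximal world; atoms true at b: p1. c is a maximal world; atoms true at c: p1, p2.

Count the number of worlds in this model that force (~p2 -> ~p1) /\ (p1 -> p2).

1

a: does not force it — a ||-/- (~p2 -> ~p1) /\ (p1 -> p2) since a fails ~p2 -> ~p1.
b: does not force it.
c: forces it.
Worlds forcing the formula: {c}.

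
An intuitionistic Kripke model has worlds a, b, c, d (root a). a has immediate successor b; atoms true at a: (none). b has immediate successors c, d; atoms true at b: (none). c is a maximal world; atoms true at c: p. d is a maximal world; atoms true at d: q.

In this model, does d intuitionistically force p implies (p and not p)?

d forces p implies (p and not p) vacuously: no world accessible from d forces the antecedent p.

Yes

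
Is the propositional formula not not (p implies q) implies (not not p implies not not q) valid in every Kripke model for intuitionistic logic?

This is the distribution of double negation over implication, which is intuitionistically derivable.
Assume not not (p implies q) and not not p; suppose not q. Then p implies q would give not p (by contraposition), contradicting not not p; so not (p implies q), contradicting not not (p implies q). Hence not not q.

Yes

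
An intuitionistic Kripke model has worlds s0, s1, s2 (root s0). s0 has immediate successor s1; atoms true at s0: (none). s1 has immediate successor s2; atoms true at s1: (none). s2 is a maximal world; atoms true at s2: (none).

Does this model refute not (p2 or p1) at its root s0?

No

s0 forces not (p2 or p1): no world accessible from s0 forces p2 or p1.
So the root s0 forces not (p2 or p1); the model is not a countermodel.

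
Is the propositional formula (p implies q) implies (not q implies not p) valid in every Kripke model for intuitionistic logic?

Yes

This is the forward direction of contraposition, which is intuitionistically derivable.
Assume p implies q and not q. If p held then q would follow, contradicting not q; so not p.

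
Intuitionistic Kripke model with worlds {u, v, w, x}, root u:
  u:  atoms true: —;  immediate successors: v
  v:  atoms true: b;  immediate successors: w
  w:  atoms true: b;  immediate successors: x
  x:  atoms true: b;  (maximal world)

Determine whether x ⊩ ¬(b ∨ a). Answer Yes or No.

x ⊮ ¬(b ∨ a) since x is accessible from x and x ⊩ b ∨ a.
x ⊩ b ∨ a via the disjunct b.

No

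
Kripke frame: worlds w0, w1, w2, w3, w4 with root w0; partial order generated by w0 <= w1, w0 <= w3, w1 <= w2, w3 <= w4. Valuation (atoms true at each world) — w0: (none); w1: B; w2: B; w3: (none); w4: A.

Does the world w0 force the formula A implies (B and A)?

w0 does not force A implies (B and A): at the accessible world w4, w4 forces A but w4 does not force B and A.
w4 does not force B and A since w4 fails B.

No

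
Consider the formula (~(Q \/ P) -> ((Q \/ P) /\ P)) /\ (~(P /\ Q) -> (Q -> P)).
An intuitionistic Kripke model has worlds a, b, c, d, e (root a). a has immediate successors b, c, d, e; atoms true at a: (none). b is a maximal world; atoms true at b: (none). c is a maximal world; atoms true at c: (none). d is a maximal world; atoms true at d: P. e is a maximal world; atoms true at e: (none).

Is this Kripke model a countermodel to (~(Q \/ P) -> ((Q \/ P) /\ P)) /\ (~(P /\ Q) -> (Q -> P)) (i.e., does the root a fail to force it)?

Yes

a ||-/- (~(Q \/ P) -> ((Q \/ P) /\ P)) /\ (~(P /\ Q) -> (Q -> P)) since a fails ~(Q \/ P) -> ((Q \/ P) /\ P).
So the root a does not force (~(Q \/ P) -> ((Q \/ P) /\ P)) /\ (~(P /\ Q) -> (Q -> P)); the model is a countermodel.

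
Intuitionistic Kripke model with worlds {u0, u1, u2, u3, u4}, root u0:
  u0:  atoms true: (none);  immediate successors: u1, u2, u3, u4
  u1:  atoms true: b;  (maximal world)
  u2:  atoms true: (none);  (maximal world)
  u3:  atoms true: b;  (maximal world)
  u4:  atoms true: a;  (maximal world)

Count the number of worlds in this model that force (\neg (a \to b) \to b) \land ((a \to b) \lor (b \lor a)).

3

u0: does not force it — u0 \nVdash (\neg (a \to b) \to b) \land ((a \to b) \lor (b \lor a)) since u0 fails \neg (a \to b) \to b.
u1: forces it.
u2: forces it.
u3: forces it.
u4: does not force it — u4 \nVdash (\neg (a \to b) \to b) \land ((a \to b) \lor (b \lor a)) since u4 fails \neg (a \to b) \to b.
Worlds forcing the formula: {u1, u2, u3}.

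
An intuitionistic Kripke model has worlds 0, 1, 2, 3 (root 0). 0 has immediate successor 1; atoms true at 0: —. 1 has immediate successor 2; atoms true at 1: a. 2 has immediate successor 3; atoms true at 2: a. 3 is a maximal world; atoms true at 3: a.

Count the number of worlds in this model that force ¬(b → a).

0

0: does not force it — 0 ⊮ ¬(b → a) since 0 is accessible from 0 and 0 ⊩ b → a.
1: does not force it — 1 ⊮ ¬(b → a) since 1 is accessible from 1 and 1 ⊩ b → a.
2: does not force it — 2 ⊮ ¬(b → a) since 2 is accessible from 2 and 2 ⊩ b → a.
3: does not force it.
Worlds forcing the formula: { }.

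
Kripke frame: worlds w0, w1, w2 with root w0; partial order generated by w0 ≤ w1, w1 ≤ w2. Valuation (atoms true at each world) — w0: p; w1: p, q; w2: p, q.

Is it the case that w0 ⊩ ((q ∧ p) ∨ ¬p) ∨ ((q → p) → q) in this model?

w0 ⊮ ((q ∧ p) ∨ ¬p) ∨ ((q → p) → q): neither disjunct is forced at w0.
w0 ⊮ (q ∧ p) ∨ ¬p: neither disjunct is forced at w0.
w0 ⊮ q ∧ p since w0 fails q.

No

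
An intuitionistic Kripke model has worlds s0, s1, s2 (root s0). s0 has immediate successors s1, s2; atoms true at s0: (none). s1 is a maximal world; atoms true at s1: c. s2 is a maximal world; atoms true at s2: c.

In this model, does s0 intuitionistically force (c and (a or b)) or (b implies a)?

s0 forces (c and (a or b)) or (b implies a) via the disjunct b implies a.

Yes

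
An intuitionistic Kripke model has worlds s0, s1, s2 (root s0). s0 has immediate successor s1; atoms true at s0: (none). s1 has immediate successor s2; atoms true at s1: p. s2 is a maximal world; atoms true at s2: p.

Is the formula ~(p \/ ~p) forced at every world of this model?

No

Not every world: s0 ||-/- ~(p \/ ~p).
s0 ||-/- ~(p \/ ~p) since s1 is accessible from s0 and s1 ||- p \/ ~p.
s1 ||- p \/ ~p via the disjunct p.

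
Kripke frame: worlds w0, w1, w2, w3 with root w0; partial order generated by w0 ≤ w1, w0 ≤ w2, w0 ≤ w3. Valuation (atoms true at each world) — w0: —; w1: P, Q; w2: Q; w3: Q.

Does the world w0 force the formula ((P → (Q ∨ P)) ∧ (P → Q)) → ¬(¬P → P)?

No

w0 ⊮ ((P → (Q ∨ P)) ∧ (P → Q)) → ¬(¬P → P): already at w0 itself, w0 ⊩ (P → (Q ∨ P)) ∧ (P → Q) but w0 ⊮ ¬(¬P → P).
w0 ⊮ ¬(¬P → P) since w1 is accessible from w0 and w1 ⊩ ¬P → P.
w1 ⊩ ¬P → P vacuously: no world accessible from w1 forces the antecedent ¬P.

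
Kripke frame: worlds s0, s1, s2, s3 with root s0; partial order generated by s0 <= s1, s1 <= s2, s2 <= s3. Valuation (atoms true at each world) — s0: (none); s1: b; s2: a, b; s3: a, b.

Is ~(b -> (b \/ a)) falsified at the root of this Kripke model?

s0 ||-/- ~(b -> (b \/ a)) since s0 is accessible from s0 and s0 ||- b -> (b \/ a).
s0 ||- b -> (b \/ a): every world accessible from s0 that forces b (namely s1, s2, s3) also forces b \/ a.
So the root s0 does not force ~(b -> (b \/ a)); the model is a countermodel.

Yes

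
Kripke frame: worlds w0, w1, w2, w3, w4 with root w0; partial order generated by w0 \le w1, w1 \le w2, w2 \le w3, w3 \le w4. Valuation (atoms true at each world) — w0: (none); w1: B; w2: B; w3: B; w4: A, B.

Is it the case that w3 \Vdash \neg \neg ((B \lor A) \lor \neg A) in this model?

Yes

w3 \Vdash \neg \neg ((B \lor A) \lor \neg A): no world accessible from w3 forces \neg ((B \lor A) \lor \neg A).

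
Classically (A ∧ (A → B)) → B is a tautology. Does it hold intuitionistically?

This is modus ponens in implicational form, which is intuitionistically derivable.
If a world forces A and A → B, then applying the implication at that world (which is accessible from itself) gives B.

Yes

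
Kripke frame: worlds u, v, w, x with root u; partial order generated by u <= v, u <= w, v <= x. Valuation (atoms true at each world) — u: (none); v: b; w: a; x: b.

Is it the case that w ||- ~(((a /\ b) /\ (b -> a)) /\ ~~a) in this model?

w ||- ~(((a /\ b) /\ (b -> a)) /\ ~~a): no world accessible from w forces ((a /\ b) /\ (b -> a)) /\ ~~a.

Yes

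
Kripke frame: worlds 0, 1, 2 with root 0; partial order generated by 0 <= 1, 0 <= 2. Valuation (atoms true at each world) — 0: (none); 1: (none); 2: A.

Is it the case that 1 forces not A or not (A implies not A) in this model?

1 forces not A or not (A implies not A) via the disjunct not A.

Yes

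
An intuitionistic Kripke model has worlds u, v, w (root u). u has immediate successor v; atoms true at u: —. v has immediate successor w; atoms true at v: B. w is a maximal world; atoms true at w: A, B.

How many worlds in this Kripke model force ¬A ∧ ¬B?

u: does not force it — u ⊮ ¬A ∧ ¬B since u fails ¬A.
v: does not force it.
w: does not force it.
Worlds forcing the formula: { }.

0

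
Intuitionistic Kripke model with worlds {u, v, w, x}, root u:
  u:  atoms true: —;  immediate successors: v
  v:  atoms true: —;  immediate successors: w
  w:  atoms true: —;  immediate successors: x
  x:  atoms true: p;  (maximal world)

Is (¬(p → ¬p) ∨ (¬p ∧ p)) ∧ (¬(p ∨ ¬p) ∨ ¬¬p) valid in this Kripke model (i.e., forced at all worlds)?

Yes

u ⊩ (¬(p → ¬p) ∨ (¬p ∧ p)) ∧ (¬(p ∨ ¬p) ∨ ¬¬p) since u forces both conjuncts.
Since the root u forces (¬(p → ¬p) ∨ (¬p ∧ p)) ∧ (¬(p ∨ ¬p) ∨ ¬¬p) and forcing is persistent (monotone upward), every world forces it.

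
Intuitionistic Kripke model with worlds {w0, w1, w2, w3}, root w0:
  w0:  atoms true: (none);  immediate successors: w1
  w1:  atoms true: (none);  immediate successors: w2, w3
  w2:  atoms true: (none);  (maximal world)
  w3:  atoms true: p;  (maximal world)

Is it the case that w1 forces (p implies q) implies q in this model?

w1 does not force (p implies q) implies q: at the accessible world w2, w2 forces p implies q but w2 does not force q.
w2 lacks atom q, so w2 does not force q.

No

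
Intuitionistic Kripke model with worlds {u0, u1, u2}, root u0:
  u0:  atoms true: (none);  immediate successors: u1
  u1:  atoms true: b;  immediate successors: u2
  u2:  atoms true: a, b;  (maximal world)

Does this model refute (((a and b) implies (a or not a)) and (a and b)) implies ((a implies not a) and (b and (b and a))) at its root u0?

u0 does not force (((a and b) implies (a or not a)) and (a and b)) implies ((a implies not a) and (b and (b and a))): at the accessible world u2, u2 forces ((a and b) implies (a or not a)) and (a and b) but u2 does not force (a implies not a) and (b and (b and a)).
u2 does not force (a implies not a) and (b and (b and a)) since u2 fails a implies not a.
So the root u0 does not force (((a and b) implies (a or not a)) and (a and b)) implies ((a implies not a) and (b and (b and a))); the model is a countermodel.

Yes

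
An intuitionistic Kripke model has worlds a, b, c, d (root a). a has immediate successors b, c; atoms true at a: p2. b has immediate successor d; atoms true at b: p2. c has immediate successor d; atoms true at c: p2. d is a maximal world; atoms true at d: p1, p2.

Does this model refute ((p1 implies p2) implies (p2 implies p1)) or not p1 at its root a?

Yes

a does not force ((p1 implies p2) implies (p2 implies p1)) or not p1: neither disjunct is forced at a.
a does not force (p1 implies p2) implies (p2 implies p1): already at a itself, a forces p1 implies p2 but a does not force p2 implies p1.
a does not force p2 implies p1: already at a itself, a forces p2 but a does not force p1.
a lacks atom p1, so a does not force p1.
So the root a does not force ((p1 implies p2) implies (p2 implies p1)) or not p1; the model is a countermodel.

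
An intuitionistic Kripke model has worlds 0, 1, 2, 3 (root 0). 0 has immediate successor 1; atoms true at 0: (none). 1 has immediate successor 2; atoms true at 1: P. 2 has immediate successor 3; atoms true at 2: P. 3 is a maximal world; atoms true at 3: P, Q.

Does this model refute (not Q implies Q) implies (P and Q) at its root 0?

0 does not force (not Q implies Q) implies (P and Q): already at 0 itself, 0 forces not Q implies Q but 0 does not force P and Q.
0 does not force P and Q since 0 fails P.
So the root 0 does not force (not Q implies Q) implies (P and Q); the model is a countermodel.

Yes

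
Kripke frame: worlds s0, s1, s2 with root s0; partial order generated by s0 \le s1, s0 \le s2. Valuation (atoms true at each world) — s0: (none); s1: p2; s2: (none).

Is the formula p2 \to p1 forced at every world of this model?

Not every world: s0 \nVdash p2 \to p1.
s0 \nVdash p2 \to p1: at the accessible world s1, s1 \Vdash p2 but s1 \nVdash p1.
s1 lacks atom p1, so s1 \nVdash p1.

No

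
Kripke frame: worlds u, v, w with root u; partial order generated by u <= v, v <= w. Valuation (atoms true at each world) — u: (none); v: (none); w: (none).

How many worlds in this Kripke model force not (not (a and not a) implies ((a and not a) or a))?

3

u: forces it.
v: forces it.
w: forces it.
Worlds forcing the formula: {u, v, w}.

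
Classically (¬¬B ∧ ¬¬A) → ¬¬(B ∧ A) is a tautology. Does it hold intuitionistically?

Yes

This is the distribution of double negation over conjunction, which is intuitionistically derivable.
Assume ¬¬B, ¬¬A, and ¬(B ∧ A). From B we'd get ¬A (since B ∧ A is refuted), contradicting ¬¬A; so ¬B, contradicting ¬¬B.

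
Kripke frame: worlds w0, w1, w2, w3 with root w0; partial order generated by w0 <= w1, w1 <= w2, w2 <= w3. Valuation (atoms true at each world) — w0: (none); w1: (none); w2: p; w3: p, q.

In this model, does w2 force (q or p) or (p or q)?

Yes

w2 forces (q or p) or (p or q) via the disjunct q or p.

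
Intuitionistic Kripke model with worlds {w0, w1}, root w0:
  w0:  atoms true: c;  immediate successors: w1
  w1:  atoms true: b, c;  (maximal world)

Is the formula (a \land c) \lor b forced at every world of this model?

Not every world: w0 \nVdash (a \land c) \lor b.
w0 \nVdash (a \land c) \lor b: neither disjunct is forced at w0.
w0 \nVdash a \land c since w0 fails a.

No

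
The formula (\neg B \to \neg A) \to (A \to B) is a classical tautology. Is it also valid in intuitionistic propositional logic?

This is the converse of contraposition, which is not intuitionistically valid.
A Kripke countermodel: worlds a, b; order generated by a \le b; atoms true at each world — a:{A}; b:{A,B}.
a \nVdash (\neg B \to \neg A) \to (A \to B): already at a itself, a \Vdash \neg B \to \neg A but a \nVdash A \to B.
a \nVdash A \to B: already at a itself, a \Vdash A but a \nVdash B.
a lacks atom B, so a \nVdash B.
So the root a does not force the formula.

No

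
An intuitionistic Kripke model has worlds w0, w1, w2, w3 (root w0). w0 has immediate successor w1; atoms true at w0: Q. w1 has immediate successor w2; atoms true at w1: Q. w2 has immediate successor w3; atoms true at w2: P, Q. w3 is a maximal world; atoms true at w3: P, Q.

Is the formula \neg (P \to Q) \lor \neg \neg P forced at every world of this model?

w0 \Vdash \neg (P \to Q) \lor \neg \neg P via the disjunct \neg \neg P.
Since the root w0 forces \neg (P \to Q) \lor \neg \neg P and forcing is persistent (monotone upward), every world forces it.

Yes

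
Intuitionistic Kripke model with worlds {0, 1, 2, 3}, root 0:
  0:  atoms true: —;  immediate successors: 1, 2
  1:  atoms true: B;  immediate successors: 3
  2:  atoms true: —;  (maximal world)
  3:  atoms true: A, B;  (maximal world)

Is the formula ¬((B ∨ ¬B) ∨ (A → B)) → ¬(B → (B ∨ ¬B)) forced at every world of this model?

Yes

0 ⊩ ¬((B ∨ ¬B) ∨ (A → B)) → ¬(B → (B ∨ ¬B)) vacuously: no world accessible from 0 forces the antecedent ¬((B ∨ ¬B) ∨ (A → B)).
Since the root 0 forces ¬((B ∨ ¬B) ∨ (A → B)) → ¬(B → (B ∨ ¬B)) and forcing is persistent (monotone upward), every world forces it.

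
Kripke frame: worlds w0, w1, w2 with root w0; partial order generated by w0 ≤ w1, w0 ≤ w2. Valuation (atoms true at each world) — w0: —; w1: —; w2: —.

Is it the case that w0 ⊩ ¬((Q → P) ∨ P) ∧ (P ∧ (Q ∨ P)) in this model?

w0 ⊮ ¬((Q → P) ∨ P) ∧ (P ∧ (Q ∨ P)) since w0 fails ¬((Q → P) ∨ P).

No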